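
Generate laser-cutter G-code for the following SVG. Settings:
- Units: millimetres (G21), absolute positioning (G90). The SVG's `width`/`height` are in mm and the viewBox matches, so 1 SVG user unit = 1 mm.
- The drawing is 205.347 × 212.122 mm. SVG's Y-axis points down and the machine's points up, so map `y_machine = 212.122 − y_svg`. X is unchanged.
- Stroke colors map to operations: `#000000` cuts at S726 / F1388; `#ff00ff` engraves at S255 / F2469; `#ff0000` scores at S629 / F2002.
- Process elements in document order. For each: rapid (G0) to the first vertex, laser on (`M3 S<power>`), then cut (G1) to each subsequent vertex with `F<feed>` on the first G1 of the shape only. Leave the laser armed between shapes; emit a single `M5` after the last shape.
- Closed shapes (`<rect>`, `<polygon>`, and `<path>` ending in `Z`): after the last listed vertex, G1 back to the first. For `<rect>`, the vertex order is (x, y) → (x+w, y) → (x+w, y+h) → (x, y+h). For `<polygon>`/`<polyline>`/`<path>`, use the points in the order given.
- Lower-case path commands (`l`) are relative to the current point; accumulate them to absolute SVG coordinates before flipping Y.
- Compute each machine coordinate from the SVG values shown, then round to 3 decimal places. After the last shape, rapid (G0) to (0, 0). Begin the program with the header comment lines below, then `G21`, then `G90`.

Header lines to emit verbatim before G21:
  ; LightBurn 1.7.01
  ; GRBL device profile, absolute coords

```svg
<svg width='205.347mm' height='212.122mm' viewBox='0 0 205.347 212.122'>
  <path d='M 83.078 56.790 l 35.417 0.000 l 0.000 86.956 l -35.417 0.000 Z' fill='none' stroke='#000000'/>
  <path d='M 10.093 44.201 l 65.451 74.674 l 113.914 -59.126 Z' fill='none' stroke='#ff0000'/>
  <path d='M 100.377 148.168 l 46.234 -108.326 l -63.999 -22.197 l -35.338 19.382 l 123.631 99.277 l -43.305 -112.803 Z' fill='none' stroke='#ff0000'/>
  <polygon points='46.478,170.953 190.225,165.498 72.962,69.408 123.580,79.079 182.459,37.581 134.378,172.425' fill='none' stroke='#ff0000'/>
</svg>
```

; LightBurn 1.7.01
; GRBL device profile, absolute coords
G21
G90
G0 X83.078 Y155.332
M3 S726
G1 X118.495 Y155.332 F1388
G1 X118.495 Y68.376
G1 X83.078 Y68.376
G1 X83.078 Y155.332
G0 X10.093 Y167.921
M3 S629
G1 X75.544 Y93.247 F2002
G1 X189.458 Y152.373
G1 X10.093 Y167.921
G0 X100.377 Y63.954
M3 S629
G1 X146.611 Y172.280 F2002
G1 X82.612 Y194.477
G1 X47.274 Y175.095
G1 X170.905 Y75.818
G1 X127.600 Y188.621
G1 X100.377 Y63.954
G0 X46.478 Y41.169
M3 S629
G1 X190.225 Y46.624 F2002
G1 X72.962 Y142.714
G1 X123.580 Y133.043
G1 X182.459 Y174.541
G1 X134.378 Y39.697
G1 X46.478 Y41.169
M5
G0 X0.000 Y0.000

Since the viewBox matches the mm dimensions, user units are millimetres directly. The only transform is the Y-flip y_m = 212.122 − y_svg.

Shape 1 is a rectangle drawn with `<path>`. Its stroke #000000 means cut at S726, F1388. After flipping Y the toolpath is (83.078,155.332) → (118.495,155.332) → (118.495,68.376) → (83.078,68.376) → (83.078,155.332), returning to the start.

Shape 2 is a closed polygon drawn with `<path>`. Its stroke #ff0000 means score at S629, F2002. After flipping Y the toolpath is (10.093,167.921) → (75.544,93.247) → (189.458,152.373) → (10.093,167.921), returning to the start.

Shape 3 is a closed polygon drawn with `<path>`. Its stroke #ff0000 means score at S629, F2002. After flipping Y the toolpath is (100.377,63.954) → (146.611,172.280) → (82.612,194.477) → (47.274,175.095) → (170.905,75.818) → (127.600,188.621) → (100.377,63.954), returning to the start.

Shape 4 is a closed polygon drawn with `<polygon>`. Its stroke #ff0000 means score at S629, F2002. After flipping Y the toolpath is (46.478,41.169) → (190.225,46.624) → (72.962,142.714) → (123.580,133.043) → (182.459,174.541) → (134.378,39.697) → (46.478,41.169), returning to the start.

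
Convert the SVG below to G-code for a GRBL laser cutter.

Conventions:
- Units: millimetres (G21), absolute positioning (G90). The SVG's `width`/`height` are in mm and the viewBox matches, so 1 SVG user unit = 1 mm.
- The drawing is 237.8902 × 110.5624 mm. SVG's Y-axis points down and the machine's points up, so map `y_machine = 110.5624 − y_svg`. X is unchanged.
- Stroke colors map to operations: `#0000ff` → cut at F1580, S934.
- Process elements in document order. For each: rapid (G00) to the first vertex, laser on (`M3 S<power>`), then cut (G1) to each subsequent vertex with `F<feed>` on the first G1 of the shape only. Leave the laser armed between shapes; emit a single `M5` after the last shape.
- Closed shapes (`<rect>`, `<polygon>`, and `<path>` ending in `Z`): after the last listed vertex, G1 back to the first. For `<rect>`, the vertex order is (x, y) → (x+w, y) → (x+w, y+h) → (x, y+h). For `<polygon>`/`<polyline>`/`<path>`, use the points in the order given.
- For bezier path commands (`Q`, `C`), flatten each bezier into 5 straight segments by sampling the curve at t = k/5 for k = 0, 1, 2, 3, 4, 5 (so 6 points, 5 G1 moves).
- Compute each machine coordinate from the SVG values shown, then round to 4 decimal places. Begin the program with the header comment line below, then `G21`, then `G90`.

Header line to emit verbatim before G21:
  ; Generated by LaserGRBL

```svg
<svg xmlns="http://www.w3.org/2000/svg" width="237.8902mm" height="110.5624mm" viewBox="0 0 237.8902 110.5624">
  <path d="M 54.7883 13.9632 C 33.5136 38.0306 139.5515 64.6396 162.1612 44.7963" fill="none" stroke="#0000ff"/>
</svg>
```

; Generated by LaserGRBL
G21
G90
G00 X54.7883 Y96.5992
M3 S934
G1 X55.6151 Y82.2457 F1580
G1 X76.8813 Y69.6340
G1 X108.4714 Y61.1156
G1 X140.2699 Y59.0424
G1 X162.1612 Y65.7661
M5

Since the viewBox matches the mm dimensions, user units are millimetres directly. The only transform is the Y-flip y_m = 110.5624 − y_svg.

Shape 1 is a cubic bezier drawn with `<path>`. Its stroke #0000ff means cut at S934, F1580. After flipping Y the toolpath is (54.7883,96.5992) → (55.6151,82.2457) → (76.8813,69.6340) → (108.4714,61.1156) → (140.2699,59.0424) → (162.1612,65.7661).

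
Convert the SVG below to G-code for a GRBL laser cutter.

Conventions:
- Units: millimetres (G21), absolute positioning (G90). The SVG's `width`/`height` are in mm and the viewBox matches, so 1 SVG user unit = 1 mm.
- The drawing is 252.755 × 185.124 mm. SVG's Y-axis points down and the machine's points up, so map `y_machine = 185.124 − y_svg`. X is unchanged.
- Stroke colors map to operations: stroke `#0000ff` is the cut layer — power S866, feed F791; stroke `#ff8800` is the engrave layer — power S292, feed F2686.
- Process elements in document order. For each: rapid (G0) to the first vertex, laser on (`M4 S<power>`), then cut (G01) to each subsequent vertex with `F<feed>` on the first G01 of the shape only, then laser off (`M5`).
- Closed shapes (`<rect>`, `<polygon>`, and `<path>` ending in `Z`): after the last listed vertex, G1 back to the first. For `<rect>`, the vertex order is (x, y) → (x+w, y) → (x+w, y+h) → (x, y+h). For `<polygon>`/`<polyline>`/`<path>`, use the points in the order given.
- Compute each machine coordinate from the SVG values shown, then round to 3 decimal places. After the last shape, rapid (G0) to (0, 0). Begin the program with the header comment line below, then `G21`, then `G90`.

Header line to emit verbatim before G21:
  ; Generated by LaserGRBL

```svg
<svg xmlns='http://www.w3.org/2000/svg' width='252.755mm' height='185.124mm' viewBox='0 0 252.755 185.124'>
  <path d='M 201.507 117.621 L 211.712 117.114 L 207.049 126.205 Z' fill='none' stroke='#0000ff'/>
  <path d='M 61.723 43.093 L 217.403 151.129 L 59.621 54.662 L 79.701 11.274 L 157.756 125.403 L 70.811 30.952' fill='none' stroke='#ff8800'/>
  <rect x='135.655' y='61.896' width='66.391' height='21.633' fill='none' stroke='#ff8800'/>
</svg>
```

; Generated by LaserGRBL
G21
G90
G0 X201.507 Y67.503
M4 S866
G01 X211.712 Y68.010 F791
G01 X207.049 Y58.919
G01 X201.507 Y67.503
M5
G0 X61.723 Y142.031
M4 S292
G01 X217.403 Y33.995 F2686
G01 X59.621 Y130.462
G01 X79.701 Y173.850
G01 X157.756 Y59.721
G01 X70.811 Y154.172
M5
G0 X135.655 Y123.228
M4 S292
G01 X202.046 Y123.228 F2686
G01 X202.046 Y101.595
G01 X135.655 Y101.595
G01 X135.655 Y123.228
M5
G0 X0.000 Y0.000

Since the viewBox matches the mm dimensions, user units are millimetres directly. The only transform is the Y-flip y_m = 185.124 − y_svg.

Shape 1 is a regular polygon drawn with `<path>`. Its stroke #0000ff means cut at S866, F791. After flipping Y the toolpath is (201.507,67.503) → (211.712,68.010) → (207.049,58.919) → (201.507,67.503), returning to the start.

Shape 2 is a open polyline drawn with `<path>`. Its stroke #ff8800 means engrave at S292, F2686. After flipping Y the toolpath is (61.723,142.031) → (217.403,33.995) → (59.621,130.462) → (79.701,173.850) → (157.756,59.721) → (70.811,154.172).

Shape 3 is a rectangle drawn with `<rect>`. Its stroke #ff8800 means engrave at S292, F2686. After flipping Y the toolpath is (135.655,123.228) → (202.046,123.228) → (202.046,101.595) → (135.655,101.595) → (135.655,123.228), returning to the start.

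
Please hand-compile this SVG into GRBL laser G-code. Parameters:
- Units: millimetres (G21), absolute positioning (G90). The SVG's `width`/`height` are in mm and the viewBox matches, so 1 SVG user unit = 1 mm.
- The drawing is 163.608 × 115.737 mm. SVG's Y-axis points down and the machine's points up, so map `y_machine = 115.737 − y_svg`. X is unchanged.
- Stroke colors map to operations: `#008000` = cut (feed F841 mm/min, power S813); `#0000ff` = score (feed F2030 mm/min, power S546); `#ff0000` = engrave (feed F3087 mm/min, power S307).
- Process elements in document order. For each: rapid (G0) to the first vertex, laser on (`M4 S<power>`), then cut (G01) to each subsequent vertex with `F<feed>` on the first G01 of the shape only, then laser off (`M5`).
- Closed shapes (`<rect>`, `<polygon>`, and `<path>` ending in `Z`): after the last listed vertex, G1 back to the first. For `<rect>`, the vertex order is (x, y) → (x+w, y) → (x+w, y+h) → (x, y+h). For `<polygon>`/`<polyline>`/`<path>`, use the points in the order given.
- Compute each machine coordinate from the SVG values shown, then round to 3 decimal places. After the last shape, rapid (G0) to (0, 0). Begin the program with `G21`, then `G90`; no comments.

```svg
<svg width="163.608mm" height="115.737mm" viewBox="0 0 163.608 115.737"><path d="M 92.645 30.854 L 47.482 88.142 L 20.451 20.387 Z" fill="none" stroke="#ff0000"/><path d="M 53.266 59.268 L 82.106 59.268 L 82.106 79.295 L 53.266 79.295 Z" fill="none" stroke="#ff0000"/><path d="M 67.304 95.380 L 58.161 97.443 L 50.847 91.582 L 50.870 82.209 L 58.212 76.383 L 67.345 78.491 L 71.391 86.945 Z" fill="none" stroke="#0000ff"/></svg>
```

G21
G90
G0 X92.645 Y84.883
M4 S307
G01 X47.482 Y27.595 F3087
G01 X20.451 Y95.350
G01 X92.645 Y84.883
M5
G0 X53.266 Y56.469
M4 S307
G01 X82.106 Y56.469 F3087
G01 X82.106 Y36.442
G01 X53.266 Y36.442
G01 X53.266 Y56.469
M5
G0 X67.304 Y20.357
M4 S546
G01 X58.161 Y18.294 F2030
G01 X50.847 Y24.155
G01 X50.870 Y33.528
G01 X58.212 Y39.354
G01 X67.345 Y37.246
G01 X71.391 Y28.792
G01 X67.304 Y20.357
M5
G0 X0.000 Y0.000

viewBox `0 0 163.608 115.737` with mm width/height → 1 unit = 1 mm. Flip: y_m = 115.737 − y_svg.

**Shape 1** — `<path>` regular polygon, stroke `#ff0000` → engrave (S307, F3087). Machine vertices: (92.645,84.883) → (47.482,27.595) → (20.451,95.350) → (92.645,84.883). Closed: final G1 returns to the first vertex.

**Shape 2** — `<path>` rectangle, stroke `#ff0000` → engrave (S307, F3087). Machine vertices: (53.266,56.469) → (82.106,56.469) → (82.106,36.442) → (53.266,36.442) → (53.266,56.469). Closed: final G1 returns to the first vertex.

**Shape 3** — `<path>` regular polygon, stroke `#0000ff` → score (S546, F2030). Machine vertices: (67.304,20.357) → (58.161,18.294) → (50.847,24.155) → (50.870,33.528) → (58.212,39.354) → (67.345,37.246) → (71.391,28.792) → (67.304,20.357). Closed: final G1 returns to the first vertex.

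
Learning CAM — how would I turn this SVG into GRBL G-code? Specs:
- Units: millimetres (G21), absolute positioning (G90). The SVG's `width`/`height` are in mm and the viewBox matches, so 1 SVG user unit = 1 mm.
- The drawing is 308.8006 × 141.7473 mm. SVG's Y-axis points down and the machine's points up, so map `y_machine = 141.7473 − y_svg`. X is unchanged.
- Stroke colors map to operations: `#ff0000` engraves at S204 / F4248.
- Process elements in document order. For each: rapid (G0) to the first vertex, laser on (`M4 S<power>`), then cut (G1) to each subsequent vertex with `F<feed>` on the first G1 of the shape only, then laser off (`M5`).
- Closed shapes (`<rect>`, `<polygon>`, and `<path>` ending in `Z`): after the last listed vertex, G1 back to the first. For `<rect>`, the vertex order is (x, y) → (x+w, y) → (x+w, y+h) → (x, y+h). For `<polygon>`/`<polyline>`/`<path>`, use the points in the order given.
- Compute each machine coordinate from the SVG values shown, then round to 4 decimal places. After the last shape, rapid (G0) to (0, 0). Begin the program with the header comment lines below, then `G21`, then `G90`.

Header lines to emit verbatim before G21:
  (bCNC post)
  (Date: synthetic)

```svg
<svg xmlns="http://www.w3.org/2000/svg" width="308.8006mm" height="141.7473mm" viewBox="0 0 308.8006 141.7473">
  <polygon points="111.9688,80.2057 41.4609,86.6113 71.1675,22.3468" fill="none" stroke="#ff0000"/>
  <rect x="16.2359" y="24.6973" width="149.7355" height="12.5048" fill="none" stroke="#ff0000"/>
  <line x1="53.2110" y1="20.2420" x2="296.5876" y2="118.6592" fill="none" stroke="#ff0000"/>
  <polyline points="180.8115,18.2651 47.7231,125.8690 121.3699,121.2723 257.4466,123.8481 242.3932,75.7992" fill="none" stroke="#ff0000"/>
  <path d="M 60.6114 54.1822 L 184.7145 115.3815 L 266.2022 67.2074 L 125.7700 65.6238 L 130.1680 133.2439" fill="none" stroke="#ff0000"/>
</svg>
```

(bCNC post)
(Date: synthetic)
G21
G90
G0 X111.9688 Y61.5416
M4 S204
G1 X41.4609 Y55.1360 F4248
G1 X71.1675 Y119.4005
G1 X111.9688 Y61.5416
M5
G0 X16.2359 Y117.0500
M4 S204
G1 X165.9714 Y117.0500 F4248
G1 X165.9714 Y104.5452
G1 X16.2359 Y104.5452
G1 X16.2359 Y117.0500
M5
G0 X53.2110 Y121.5053
M4 S204
G1 X296.5876 Y23.0881 F4248
M5
G0 X180.8115 Y123.4822
M4 S204
G1 X47.7231 Y15.8783 F4248
G1 X121.3699 Y20.4750
G1 X257.4466 Y17.8992
G1 X242.3932 Y65.9481
M5
G0 X60.6114 Y87.5651
M4 S204
G1 X184.7145 Y26.3658 F4248
G1 X266.2022 Y74.5399
G1 X125.7700 Y76.1235
G1 X130.1680 Y8.5034
M5
G0 X0.0000 Y0.0000

Since the viewBox matches the mm dimensions, user units are millimetres directly. The only transform is the Y-flip y_m = 141.7473 − y_svg.

Shape 1 is a regular polygon drawn with `<polygon>`. Its stroke #ff0000 means engrave at S204, F4248. After flipping Y the toolpath is (111.9688,61.5416) → (41.4609,55.1360) → (71.1675,119.4005) → (111.9688,61.5416), returning to the start.

Shape 2 is a rectangle drawn with `<rect>`. Its stroke #ff0000 means engrave at S204, F4248. After flipping Y the toolpath is (16.2359,117.0500) → (165.9714,117.0500) → (165.9714,104.5452) → (16.2359,104.5452) → (16.2359,117.0500), returning to the start.

Shape 3 is a line segment drawn with `<line>`. Its stroke #ff0000 means engrave at S204, F4248. After flipping Y the toolpath is (53.2110,121.5053) → (296.5876,23.0881).

Shape 4 is a open polyline drawn with `<polyline>`. Its stroke #ff0000 means engrave at S204, F4248. After flipping Y the toolpath is (180.8115,123.4822) → (47.7231,15.8783) → (121.3699,20.4750) → (257.4466,17.8992) → (242.3932,65.9481).

Shape 5 is a open polyline drawn with `<path>`. Its stroke #ff0000 means engrave at S204, F4248. After flipping Y the toolpath is (60.6114,87.5651) → (184.7145,26.3658) → (266.2022,74.5399) → (125.7700,76.1235) → (130.1680,8.5034).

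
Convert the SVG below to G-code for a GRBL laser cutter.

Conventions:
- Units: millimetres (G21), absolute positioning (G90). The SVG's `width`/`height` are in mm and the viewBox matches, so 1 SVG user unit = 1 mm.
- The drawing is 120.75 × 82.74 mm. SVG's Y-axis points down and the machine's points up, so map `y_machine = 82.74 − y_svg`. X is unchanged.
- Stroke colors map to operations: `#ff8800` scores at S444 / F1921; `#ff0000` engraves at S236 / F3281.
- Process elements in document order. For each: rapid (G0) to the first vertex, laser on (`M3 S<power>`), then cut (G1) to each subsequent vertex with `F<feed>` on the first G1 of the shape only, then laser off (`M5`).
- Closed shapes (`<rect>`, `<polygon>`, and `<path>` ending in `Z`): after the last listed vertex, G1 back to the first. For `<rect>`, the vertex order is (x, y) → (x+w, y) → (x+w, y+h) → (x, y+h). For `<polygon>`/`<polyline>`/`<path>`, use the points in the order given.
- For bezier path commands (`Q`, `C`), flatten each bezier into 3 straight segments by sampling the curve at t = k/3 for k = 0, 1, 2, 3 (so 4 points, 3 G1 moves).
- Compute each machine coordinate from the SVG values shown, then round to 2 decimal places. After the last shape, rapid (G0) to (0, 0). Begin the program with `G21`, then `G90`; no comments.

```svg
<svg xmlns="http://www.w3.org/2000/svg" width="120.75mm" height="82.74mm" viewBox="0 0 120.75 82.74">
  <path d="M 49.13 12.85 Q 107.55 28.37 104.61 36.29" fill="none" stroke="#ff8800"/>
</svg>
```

viewBox `0 0 120.75 82.74` with mm width/height → 1 unit = 1 mm. Flip: y_m = 82.74 − y_svg.

**Shape 1** — `<path>` quadratic bezier, stroke `#ff8800` → score (S444, F1921). Control points (SVG): P0=(49.13,12.85), P1=(107.55,28.37), P2=(104.61,36.29); sampled at t=k/3. Machine vertices: (49.13,69.89) → (81.26,60.39) → (99.75,52.57) → (104.61,46.45). Open path.

G21
G90
G0 X49.13 Y69.89
M3 S444
G1 X81.26 Y60.39 F1921
G1 X99.75 Y52.57
G1 X104.61 Y46.45
M5
G0 X0.00 Y0.00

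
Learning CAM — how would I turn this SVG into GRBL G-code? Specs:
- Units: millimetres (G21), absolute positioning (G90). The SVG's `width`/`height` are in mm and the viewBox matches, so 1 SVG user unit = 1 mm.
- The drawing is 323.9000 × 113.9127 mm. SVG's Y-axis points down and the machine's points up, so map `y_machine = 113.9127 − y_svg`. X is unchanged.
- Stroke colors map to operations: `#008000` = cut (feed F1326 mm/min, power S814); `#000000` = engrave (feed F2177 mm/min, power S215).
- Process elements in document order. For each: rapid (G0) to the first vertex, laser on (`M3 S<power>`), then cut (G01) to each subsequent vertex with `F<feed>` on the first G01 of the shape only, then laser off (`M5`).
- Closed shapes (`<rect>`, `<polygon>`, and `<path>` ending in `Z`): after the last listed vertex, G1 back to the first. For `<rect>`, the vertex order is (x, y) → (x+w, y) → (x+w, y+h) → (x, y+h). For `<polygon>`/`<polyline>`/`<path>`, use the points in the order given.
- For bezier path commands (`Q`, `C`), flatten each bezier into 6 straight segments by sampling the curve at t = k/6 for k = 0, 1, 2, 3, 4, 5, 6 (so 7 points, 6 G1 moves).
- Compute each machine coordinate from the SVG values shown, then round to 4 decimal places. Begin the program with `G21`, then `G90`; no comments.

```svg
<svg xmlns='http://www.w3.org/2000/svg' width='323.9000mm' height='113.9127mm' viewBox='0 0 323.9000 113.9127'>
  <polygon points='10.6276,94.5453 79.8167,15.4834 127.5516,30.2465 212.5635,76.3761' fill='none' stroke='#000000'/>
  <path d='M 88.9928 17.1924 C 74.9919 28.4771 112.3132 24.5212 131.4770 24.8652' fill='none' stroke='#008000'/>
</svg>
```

G21
G90
G0 X10.6276 Y19.3674
M3 S215
G01 X79.8167 Y98.4293 F2177
G01 X127.5516 Y83.6662
G01 X212.5635 Y37.5366
G01 X10.6276 Y19.3674
M5
G0 X88.9928 Y96.7203
M3 S814
G01 X85.9475 Y92.2575 F1326
G01 X89.5260 Y89.7921
G01 X97.7981 Y88.7811
G01 X108.8340 Y88.6819
G01 X120.7036 Y88.9516
G01 X131.4770 Y89.0475
M5

viewBox `0 0 323.9000 113.9127` with mm width/height → 1 unit = 1 mm. Flip: y_m = 113.9127 − y_svg.

**Shape 1** — `<polygon>` closed polygon, stroke `#000000` → engrave (S215, F2177). Machine vertices: (10.6276,19.3674) → (79.8167,98.4293) → (127.5516,83.6662) → (212.5635,37.5366) → (10.6276,19.3674). Closed: final G1 returns to the first vertex.

**Shape 2** — `<path>` cubic bezier, stroke `#008000` → cut (S814, F1326). Control points (SVG): P0=(88.9928,17.1924), P1=(74.9919,28.4771), P2=(112.3132,24.5212), P3=(131.4770,24.8652); sampled at t=k/6. Machine vertices: (88.9928,96.7203) → (85.9475,92.2575) → (89.5260,89.7921) → (97.7981,88.7811) → (108.8340,88.6819) → (120.7036,88.9516) → (131.4770,89.0475). Open path.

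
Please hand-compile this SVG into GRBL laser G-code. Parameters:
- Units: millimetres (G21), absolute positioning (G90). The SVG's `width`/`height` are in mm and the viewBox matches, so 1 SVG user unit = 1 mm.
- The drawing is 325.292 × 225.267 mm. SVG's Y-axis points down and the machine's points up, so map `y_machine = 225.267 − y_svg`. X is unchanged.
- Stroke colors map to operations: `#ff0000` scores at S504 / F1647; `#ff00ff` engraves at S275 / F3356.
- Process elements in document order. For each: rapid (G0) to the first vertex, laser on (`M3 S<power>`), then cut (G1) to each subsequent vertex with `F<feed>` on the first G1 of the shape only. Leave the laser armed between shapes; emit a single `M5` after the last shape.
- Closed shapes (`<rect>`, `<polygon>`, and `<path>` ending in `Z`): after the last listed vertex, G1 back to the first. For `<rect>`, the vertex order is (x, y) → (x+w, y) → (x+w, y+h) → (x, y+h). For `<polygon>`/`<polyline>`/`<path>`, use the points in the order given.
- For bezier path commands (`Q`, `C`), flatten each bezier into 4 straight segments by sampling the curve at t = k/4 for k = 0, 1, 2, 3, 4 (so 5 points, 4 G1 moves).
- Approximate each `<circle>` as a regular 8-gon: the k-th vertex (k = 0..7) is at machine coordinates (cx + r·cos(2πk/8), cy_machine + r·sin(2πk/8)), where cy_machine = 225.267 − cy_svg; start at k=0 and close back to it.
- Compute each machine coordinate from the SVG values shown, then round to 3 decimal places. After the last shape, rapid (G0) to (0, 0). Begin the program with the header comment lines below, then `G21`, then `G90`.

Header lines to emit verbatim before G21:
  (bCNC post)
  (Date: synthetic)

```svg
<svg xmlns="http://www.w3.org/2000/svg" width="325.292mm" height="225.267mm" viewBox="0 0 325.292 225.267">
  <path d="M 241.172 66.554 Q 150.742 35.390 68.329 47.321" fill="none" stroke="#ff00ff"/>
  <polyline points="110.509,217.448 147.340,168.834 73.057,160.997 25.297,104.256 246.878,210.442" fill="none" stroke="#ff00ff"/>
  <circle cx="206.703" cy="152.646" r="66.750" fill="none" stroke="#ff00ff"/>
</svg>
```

Since the viewBox matches the mm dimensions, user units are millimetres directly. The only transform is the Y-flip y_m = 225.267 − y_svg.

Shape 1 is a quadratic bezier drawn with `<path>`. Its stroke #ff00ff means engrave at S275, F3356. After flipping Y the toolpath is (241.172,158.713) → (196.458,171.602) → (152.746,179.103) → (110.037,181.218) → (68.329,177.946).

Shape 2 is a open polyline drawn with `<polyline>`. Its stroke #ff00ff means engrave at S275, F3356. After flipping Y the toolpath is (110.509,7.819) → (147.340,56.433) → (73.057,64.270) → (25.297,121.011) → (246.878,14.825).

Shape 3 is a circle drawn with `<circle>`. Its stroke #ff00ff means engrave at S275, F3356. After flipping Y the toolpath is (273.453,72.621) → (253.902,119.820) → (206.703,139.371) → (159.504,119.820) → (139.953,72.621) → (159.504,25.422) → (206.703,5.871) → (253.902,25.422) → (273.453,72.621), returning to the start.

(bCNC post)
(Date: synthetic)
G21
G90
G0 X241.172 Y158.713
M3 S275
G1 X196.458 Y171.602 F3356
G1 X152.746 Y179.103
G1 X110.037 Y181.218
G1 X68.329 Y177.946
G0 X110.509 Y7.819
M3 S275
G1 X147.340 Y56.433 F3356
G1 X73.057 Y64.270
G1 X25.297 Y121.011
G1 X246.878 Y14.825
G0 X273.453 Y72.621
M3 S275
G1 X253.902 Y119.820 F3356
G1 X206.703 Y139.371
G1 X159.504 Y119.820
G1 X139.953 Y72.621
G1 X159.504 Y25.422
G1 X206.703 Y5.871
G1 X253.902 Y25.422
G1 X273.453 Y72.621
M5
G0 X0.000 Y0.000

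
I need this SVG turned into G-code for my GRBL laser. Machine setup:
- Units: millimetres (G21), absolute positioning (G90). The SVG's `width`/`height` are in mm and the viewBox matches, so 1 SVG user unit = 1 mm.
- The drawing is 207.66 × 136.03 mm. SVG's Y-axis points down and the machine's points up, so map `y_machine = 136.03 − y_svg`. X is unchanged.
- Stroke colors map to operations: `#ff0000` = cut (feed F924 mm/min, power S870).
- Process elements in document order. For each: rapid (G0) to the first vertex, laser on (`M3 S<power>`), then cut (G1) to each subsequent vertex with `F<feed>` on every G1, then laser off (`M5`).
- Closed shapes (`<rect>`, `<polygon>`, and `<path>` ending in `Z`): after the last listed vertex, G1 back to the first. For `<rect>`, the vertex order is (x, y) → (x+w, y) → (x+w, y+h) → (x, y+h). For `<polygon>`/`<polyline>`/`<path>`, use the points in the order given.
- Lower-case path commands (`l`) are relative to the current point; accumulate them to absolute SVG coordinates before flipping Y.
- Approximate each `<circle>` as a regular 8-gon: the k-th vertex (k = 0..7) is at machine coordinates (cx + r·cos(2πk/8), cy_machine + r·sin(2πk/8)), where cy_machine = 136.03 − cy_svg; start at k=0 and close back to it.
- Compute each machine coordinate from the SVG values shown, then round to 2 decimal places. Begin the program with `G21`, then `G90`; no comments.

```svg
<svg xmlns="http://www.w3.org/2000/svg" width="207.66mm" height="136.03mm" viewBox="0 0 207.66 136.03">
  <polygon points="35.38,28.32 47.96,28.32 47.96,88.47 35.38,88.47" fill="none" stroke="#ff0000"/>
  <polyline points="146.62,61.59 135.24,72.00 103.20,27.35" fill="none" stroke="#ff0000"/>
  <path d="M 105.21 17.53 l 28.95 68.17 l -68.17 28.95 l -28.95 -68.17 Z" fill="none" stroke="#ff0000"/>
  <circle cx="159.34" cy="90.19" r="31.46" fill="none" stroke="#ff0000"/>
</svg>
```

G21
G90
G0 X35.38 Y107.71
M3 S870
G1 X47.96 Y107.71 F924
G1 X47.96 Y47.56 F924
G1 X35.38 Y47.56 F924
G1 X35.38 Y107.71 F924
M5
G0 X146.62 Y74.44
M3 S870
G1 X135.24 Y64.03 F924
G1 X103.20 Y108.68 F924
M5
G0 X105.21 Y118.50
M3 S870
G1 X134.16 Y50.33 F924
G1 X65.99 Y21.38 F924
G1 X37.04 Y89.55 F924
G1 X105.21 Y118.50 F924
M5
G0 X190.80 Y45.84
M3 S870
G1 X181.59 Y68.09 F924
G1 X159.34 Y77.30 F924
G1 X137.09 Y68.09 F924
G1 X127.88 Y45.84 F924
G1 X137.09 Y23.59 F924
G1 X159.34 Y14.38 F924
G1 X181.59 Y23.59 F924
G1 X190.80 Y45.84 F924
M5

viewBox `0 0 207.66 136.03` with mm width/height → 1 unit = 1 mm. Flip: y_m = 136.03 − y_svg.

**Shape 1** — `<polygon>` rectangle, stroke `#ff0000` → cut (S870, F924). Machine vertices: (35.38,107.71) → (47.96,107.71) → (47.96,47.56) → (35.38,47.56) → (35.38,107.71). Closed: final G1 returns to the first vertex.

**Shape 2** — `<polyline>` open polyline, stroke `#ff0000` → cut (S870, F924). Machine vertices: (146.62,74.44) → (135.24,64.03) → (103.20,108.68). Open path.

**Shape 3** — `<path>` regular polygon, stroke `#ff0000` → cut (S870, F924). Machine vertices: (105.21,118.50) → (134.16,50.33) → (65.99,21.38) → (37.04,89.55) → (105.21,118.50). Closed: final G1 returns to the first vertex.

**Shape 4** — `<circle>` circle, stroke `#ff0000` → cut (S870, F924). Machine vertices: (190.80,45.84) → (181.59,68.09) → (159.34,77.30) → (137.09,68.09) → (127.88,45.84) → (137.09,23.59) → (159.34,14.38) → (181.59,23.59) → (190.80,45.84). Closed: final G1 returns to the first vertex.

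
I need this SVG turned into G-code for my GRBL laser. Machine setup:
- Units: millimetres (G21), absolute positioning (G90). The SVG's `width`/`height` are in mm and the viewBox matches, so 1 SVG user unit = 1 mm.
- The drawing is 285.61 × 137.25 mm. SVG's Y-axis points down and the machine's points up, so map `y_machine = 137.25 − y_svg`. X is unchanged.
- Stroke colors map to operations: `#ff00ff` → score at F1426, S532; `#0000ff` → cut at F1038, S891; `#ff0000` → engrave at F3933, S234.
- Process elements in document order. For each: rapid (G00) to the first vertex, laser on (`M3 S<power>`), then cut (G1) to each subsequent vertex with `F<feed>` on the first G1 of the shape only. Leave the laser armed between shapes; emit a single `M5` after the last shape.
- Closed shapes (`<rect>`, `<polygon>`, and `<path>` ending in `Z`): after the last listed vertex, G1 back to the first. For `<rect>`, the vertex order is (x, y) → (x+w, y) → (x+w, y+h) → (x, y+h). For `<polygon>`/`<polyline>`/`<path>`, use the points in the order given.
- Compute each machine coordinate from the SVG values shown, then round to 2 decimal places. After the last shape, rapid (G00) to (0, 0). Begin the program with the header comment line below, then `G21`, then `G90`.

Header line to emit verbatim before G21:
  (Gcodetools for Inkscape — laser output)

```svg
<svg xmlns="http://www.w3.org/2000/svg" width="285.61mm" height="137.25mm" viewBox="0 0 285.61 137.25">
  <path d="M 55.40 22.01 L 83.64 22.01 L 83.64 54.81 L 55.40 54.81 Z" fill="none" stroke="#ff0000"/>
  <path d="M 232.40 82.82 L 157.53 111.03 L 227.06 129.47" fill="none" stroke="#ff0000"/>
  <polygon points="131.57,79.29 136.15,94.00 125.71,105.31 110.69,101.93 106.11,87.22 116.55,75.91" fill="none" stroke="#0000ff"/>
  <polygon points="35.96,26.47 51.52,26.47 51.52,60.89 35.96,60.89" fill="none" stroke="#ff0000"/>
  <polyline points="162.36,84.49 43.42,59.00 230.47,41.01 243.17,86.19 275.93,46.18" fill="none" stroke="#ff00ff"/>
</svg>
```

1 u = 1 mm; y_m = 137.25 − y.

[1] `<path>` rectangle, #ff0000→engrave S234 F3933: (55.40,115.24) → (83.64,115.24) → (83.64,82.44) → (55.40,82.44) → (55.40,115.24) (closed)

[2] `<path>` open polyline, #ff0000→engrave S234 F3933: (232.40,54.43) → (157.53,26.22) → (227.06,7.78)

[3] `<polygon>` regular polygon, #0000ff→cut S891 F1038: (131.57,57.96) → (136.15,43.25) → (125.71,31.94) → (110.69,35.32) → (106.11,50.03) → (116.55,61.34) → (131.57,57.96) (closed)

[4] `<polygon>` rectangle, #ff0000→engrave S234 F3933: (35.96,110.78) → (51.52,110.78) → (51.52,76.36) → (35.96,76.36) → (35.96,110.78) (closed)

[5] `<polyline>` open polyline, #ff00ff→score S532 F1426: (162.36,52.76) → (43.42,78.25) → (230.47,96.24) → (243.17,51.06) → (275.93,91.07)

(Gcodetools for Inkscape — laser output)
G21
G90
G00 X55.40 Y115.24
M3 S234
G1 X83.64 Y115.24 F3933
G1 X83.64 Y82.44
G1 X55.40 Y82.44
G1 X55.40 Y115.24
G00 X232.40 Y54.43
M3 S234
G1 X157.53 Y26.22 F3933
G1 X227.06 Y7.78
G00 X131.57 Y57.96
M3 S891
G1 X136.15 Y43.25 F1038
G1 X125.71 Y31.94
G1 X110.69 Y35.32
G1 X106.11 Y50.03
G1 X116.55 Y61.34
G1 X131.57 Y57.96
G00 X35.96 Y110.78
M3 S234
G1 X51.52 Y110.78 F3933
G1 X51.52 Y76.36
G1 X35.96 Y76.36
G1 X35.96 Y110.78
G00 X162.36 Y52.76
M3 S532
G1 X43.42 Y78.25 F1426
G1 X230.47 Y96.24
G1 X243.17 Y51.06
G1 X275.93 Y91.07
M5
G00 X0.00 Y0.00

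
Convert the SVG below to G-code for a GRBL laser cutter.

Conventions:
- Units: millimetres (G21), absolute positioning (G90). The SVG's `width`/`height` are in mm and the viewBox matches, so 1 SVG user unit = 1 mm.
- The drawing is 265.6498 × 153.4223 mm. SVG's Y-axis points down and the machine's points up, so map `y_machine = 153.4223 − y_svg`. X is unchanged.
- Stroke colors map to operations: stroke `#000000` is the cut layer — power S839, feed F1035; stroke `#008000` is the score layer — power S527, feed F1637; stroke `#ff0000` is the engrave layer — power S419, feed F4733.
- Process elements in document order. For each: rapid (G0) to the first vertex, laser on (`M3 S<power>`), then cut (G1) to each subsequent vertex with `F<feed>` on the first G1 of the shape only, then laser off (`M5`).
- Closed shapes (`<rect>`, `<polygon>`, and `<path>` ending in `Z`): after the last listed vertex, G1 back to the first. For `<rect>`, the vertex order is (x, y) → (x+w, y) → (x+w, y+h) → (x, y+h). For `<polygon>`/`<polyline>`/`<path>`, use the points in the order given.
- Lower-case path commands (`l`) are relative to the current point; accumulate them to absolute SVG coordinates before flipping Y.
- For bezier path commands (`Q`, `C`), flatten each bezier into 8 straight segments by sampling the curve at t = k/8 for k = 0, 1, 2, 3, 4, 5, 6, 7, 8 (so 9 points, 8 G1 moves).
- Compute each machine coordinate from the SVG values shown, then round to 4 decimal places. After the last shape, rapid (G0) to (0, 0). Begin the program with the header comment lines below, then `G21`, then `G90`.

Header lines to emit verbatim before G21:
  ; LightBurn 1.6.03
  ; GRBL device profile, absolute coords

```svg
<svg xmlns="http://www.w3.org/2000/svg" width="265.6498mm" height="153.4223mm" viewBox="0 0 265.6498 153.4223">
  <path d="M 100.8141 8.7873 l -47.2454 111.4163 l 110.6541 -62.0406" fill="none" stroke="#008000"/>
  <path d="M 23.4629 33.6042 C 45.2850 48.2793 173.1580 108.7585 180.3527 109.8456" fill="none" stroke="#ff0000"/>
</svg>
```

; LightBurn 1.6.03
; GRBL device profile, absolute coords
G21
G90
G0 X100.8141 Y144.6350
M3 S527
G1 X53.5687 Y33.2187 F1637
G1 X164.2228 Y95.2593
M5
G0 X23.4629 Y119.8181
M3 S419
G1 X36.1745 Y112.3733 F4733
G1 X56.1714 Y101.8672
G1 X80.7966 Y89.5325
G1 X107.3931 Y76.6019
G1 X133.3039 Y64.3083
G1 X155.8721 Y53.8844
G1 X172.4407 Y46.5629
G1 X180.3527 Y43.5767
M5
G0 X0.0000 Y0.0000

viewBox `0 0 265.6498 153.4223` with mm width/height → 1 unit = 1 mm. Flip: y_m = 153.4223 − y_svg.

**Shape 1** — `<path>` open polyline, stroke `#008000` → score (S527, F1637). Machine vertices: (100.8141,144.6350) → (53.5687,33.2187) → (164.2228,95.2593). Open path.

**Shape 2** — `<path>` cubic bezier, stroke `#ff0000` → engrave (S419, F4733). Control points (SVG): P0=(23.4629,33.6042), P1=(45.2850,48.2793), P2=(173.1580,108.7585), P3=(180.3527,109.8456); sampled at t=k/8. Machine vertices: (23.4629,119.8181) → (36.1745,112.3733) → (56.1714,101.8672) → (80.7966,89.5325) → (107.3931,76.6019) → (133.3039,64.3083) → (155.8721,53.8844) → (172.4407,46.5629) → (180.3527,43.5767). Open path.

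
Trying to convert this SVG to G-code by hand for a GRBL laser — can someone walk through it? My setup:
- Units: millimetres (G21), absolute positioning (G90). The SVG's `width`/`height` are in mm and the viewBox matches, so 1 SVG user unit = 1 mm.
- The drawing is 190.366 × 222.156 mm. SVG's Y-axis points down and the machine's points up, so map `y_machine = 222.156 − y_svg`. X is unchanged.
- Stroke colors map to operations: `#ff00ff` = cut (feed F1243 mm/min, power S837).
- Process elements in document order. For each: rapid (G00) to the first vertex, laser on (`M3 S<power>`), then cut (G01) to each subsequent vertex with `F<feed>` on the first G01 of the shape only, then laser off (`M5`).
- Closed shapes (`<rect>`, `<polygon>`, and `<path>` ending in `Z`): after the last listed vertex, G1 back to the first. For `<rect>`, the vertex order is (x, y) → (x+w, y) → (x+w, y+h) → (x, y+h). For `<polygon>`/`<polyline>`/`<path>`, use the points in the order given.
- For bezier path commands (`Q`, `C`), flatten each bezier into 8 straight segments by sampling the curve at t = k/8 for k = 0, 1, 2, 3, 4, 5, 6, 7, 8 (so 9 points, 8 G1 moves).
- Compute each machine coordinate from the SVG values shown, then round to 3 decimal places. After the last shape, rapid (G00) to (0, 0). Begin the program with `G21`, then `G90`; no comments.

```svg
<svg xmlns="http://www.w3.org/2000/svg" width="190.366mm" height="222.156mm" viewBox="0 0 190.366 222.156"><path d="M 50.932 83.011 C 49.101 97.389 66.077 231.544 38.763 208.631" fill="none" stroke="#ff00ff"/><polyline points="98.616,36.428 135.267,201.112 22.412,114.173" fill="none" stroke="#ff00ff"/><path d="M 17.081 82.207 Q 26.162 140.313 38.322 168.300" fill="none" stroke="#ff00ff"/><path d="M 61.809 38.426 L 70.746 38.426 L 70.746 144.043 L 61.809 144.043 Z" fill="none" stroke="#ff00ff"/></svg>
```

G21
G90
G00 X50.932 Y139.145
M3 S837
G01 X51.004 Y128.679 F1243
G01 X52.099 Y110.229
G01 X53.479 Y87.038
G01 X54.404 Y62.351
G01 X54.134 Y39.412
G01 X51.930 Y21.465
G01 X47.053 Y11.754
G01 X38.763 Y13.525
M5
G00 X98.616 Y185.728
M3 S837
G01 X135.267 Y21.044 F1243
G01 X22.412 Y107.983
M5
G00 X17.081 Y139.949
M3 S837
G01 X19.399 Y125.893 F1243
G01 X21.814 Y112.778
G01 X24.325 Y100.605
G01 X26.932 Y89.373
G01 X29.635 Y79.082
G01 X32.434 Y69.732
G01 X35.330 Y61.323
G01 X38.322 Y53.856
M5
G00 X61.809 Y183.730
M3 S837
G01 X70.746 Y183.730 F1243
G01 X70.746 Y78.113
G01 X61.809 Y78.113
G01 X61.809 Y183.730
M5
G00 X0.000 Y0.000

viewBox `0 0 190.366 222.156` with mm width/height → 1 unit = 1 mm. Flip: y_m = 222.156 − y_svg.

**Shape 1** — `<path>` cubic bezier, stroke `#ff00ff` → cut (S837, F1243). Control points (SVG): P0=(50.932,83.011), P1=(49.101,97.389), P2=(66.077,231.544), P3=(38.763,208.631); sampled at t=k/8. Machine vertices: (50.932,139.145) → (51.004,128.679) → (52.099,110.229) → (53.479,87.038) → (54.404,62.351) → (54.134,39.412) → (51.930,21.465) → (47.053,11.754) → (38.763,13.525). Open path.

**Shape 2** — `<polyline>` open polyline, stroke `#ff00ff` → cut (S837, F1243). Machine vertices: (98.616,185.728) → (135.267,21.044) → (22.412,107.983). Open path.

**Shape 3** — `<path>` quadratic bezier, stroke `#ff00ff` → cut (S837, F1243). Control points (SVG): P0=(17.081,82.207), P1=(26.162,140.313), P2=(38.322,168.300); sampled at t=k/8. Machine vertices: (17.081,139.949) → (19.399,125.893) → (21.814,112.778) → (24.325,100.605) → (26.932,89.373) → (29.635,79.082) → (32.434,69.732) → (35.330,61.323) → (38.322,53.856). Open path.

**Shape 4** — `<path>` rectangle, stroke `#ff00ff` → cut (S837, F1243). Machine vertices: (61.809,183.730) → (70.746,183.730) → (70.746,78.113) → (61.809,78.113) → (61.809,183.730). Closed: final G1 returns to the first vertex.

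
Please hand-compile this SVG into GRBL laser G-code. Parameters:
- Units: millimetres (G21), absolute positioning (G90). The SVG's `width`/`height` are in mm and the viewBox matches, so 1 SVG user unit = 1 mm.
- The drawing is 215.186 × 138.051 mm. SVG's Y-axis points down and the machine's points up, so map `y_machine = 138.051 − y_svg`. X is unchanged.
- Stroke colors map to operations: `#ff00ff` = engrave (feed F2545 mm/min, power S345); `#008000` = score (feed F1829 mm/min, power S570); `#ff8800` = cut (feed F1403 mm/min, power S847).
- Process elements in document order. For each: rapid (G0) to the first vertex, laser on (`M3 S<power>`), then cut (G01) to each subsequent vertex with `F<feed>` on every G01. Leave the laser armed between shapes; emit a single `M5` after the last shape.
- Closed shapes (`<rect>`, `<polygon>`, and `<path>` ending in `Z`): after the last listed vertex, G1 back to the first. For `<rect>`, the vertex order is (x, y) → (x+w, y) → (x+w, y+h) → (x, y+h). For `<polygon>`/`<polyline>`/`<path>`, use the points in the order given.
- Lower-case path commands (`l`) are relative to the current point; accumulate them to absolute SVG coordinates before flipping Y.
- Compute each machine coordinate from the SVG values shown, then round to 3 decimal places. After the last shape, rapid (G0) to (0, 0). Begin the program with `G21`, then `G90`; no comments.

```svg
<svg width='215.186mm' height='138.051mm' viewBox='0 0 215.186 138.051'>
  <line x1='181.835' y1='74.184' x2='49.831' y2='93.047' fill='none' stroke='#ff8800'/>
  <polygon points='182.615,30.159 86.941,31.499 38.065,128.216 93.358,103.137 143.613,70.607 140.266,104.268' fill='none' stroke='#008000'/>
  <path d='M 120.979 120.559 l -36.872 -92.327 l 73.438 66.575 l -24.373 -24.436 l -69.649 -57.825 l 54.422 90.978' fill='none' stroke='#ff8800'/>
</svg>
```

G21
G90
G0 X181.835 Y63.867
M3 S847
G01 X49.831 Y45.004 F1403
G0 X182.615 Y107.892
M3 S570
G01 X86.941 Y106.552 F1829
G01 X38.065 Y9.835 F1829
G01 X93.358 Y34.914 F1829
G01 X143.613 Y67.444 F1829
G01 X140.266 Y33.783 F1829
G01 X182.615 Y107.892 F1829
G0 X120.979 Y17.492
M3 S847
G01 X84.107 Y109.819 F1403
G01 X157.545 Y43.244 F1403
G01 X133.172 Y67.680 F1403
G01 X63.523 Y125.505 F1403
G01 X117.945 Y34.527 F1403
M5
G0 X0.000 Y0.000

Since the viewBox matches the mm dimensions, user units are millimetres directly. The only transform is the Y-flip y_m = 138.051 − y_svg.

Shape 1 is a line segment drawn with `<line>`. Its stroke #ff8800 means cut at S847, F1403. After flipping Y the toolpath is (181.835,63.867) → (49.831,45.004).

Shape 2 is a closed polygon drawn with `<polygon>`. Its stroke #008000 means score at S570, F1829. After flipping Y the toolpath is (182.615,107.892) → (86.941,106.552) → (38.065,9.835) → (93.358,34.914) → (143.613,67.444) → (140.266,33.783) → (182.615,107.892), returning to the start.

Shape 3 is a open polyline drawn with `<path>`. Its stroke #ff8800 means cut at S847, F1403. After flipping Y the toolpath is (120.979,17.492) → (84.107,109.819) → (157.545,43.244) → (133.172,67.680) → (63.523,125.505) → (117.945,34.527).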